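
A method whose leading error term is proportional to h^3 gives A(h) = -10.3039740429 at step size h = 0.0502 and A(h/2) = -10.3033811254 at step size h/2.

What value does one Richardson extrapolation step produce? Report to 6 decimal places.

-10.303296

r = 3, so 2^r = 8.
2^3·A(h/2) = -82.4270490032; minus A(h) gives -72.1230749603.
(8·(-10.3033811254) − (-10.3039740429))/(8 − 1) = -10.3032964229
Gap between inputs: 5.929e-04; correction applied: +0.0000847025.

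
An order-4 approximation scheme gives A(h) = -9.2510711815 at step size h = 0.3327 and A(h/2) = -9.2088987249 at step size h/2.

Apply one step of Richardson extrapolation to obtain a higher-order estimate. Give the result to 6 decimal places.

-9.206087

r = 4, so 2^r = 16.
16*(-9.2088987249) = -147.3423795984; subtract (-9.2510711815) → -138.0913084169
Divide by 2^4 − 1 = 15.
(16*(-9.2088987249) − (-9.2510711815))/(16 − 1) = -9.2060872278
Shift from A(h/2): +0.0028114971.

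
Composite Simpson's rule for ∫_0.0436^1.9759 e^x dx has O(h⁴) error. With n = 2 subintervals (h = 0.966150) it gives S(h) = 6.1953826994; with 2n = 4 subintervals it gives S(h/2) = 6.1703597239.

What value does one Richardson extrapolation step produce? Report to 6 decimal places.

The method has order 4: 2^4 = 16.
Weighted: 98.7257555824 − 6.1953826994 = 92.5303728830
Divide by 2^4 − 1 = 15.
So the Richardson estimate is 6.1686915255.
Shift from A(h/2): −0.0016681984.

6.168692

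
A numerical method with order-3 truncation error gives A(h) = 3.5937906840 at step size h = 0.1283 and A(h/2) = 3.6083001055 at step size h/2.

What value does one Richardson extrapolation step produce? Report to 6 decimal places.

Error is O(h^3); halving h shrinks it by 2^3 = 8.
8×3.6083001055 = 28.8664008440; subtract 3.5937906840 → 25.2726101600
Denominator 8 − 1 = 7.
So the Richardson estimate is 3.6103728800.
Shift from A(h/2): +0.0020727745.

3.610373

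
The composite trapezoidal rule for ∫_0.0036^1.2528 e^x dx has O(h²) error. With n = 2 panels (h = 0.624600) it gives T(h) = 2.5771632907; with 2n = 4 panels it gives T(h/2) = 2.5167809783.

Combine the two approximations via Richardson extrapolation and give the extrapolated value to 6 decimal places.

Method order is 2; weight 2^2 = 4.
Numerator 4×A(h/2) − A(h) = 4×2.5167809783 − 2.5771632907 = 7.4899606225
Divide by 2^2 − 1 = 3.
Result: 2.4966535408

2.496654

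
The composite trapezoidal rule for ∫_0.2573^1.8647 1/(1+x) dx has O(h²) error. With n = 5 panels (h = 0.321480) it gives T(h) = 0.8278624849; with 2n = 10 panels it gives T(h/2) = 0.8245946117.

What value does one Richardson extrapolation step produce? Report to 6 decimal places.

Leading term ∝ h^2; use weight 4 = 2^2.
2^2*A(h/2) = 3.2983784468; minus A(h) gives 2.4705159619.
Divide by 2^2 − 1 = 3.
So the Richardson estimate is 0.8235053206.

0.823505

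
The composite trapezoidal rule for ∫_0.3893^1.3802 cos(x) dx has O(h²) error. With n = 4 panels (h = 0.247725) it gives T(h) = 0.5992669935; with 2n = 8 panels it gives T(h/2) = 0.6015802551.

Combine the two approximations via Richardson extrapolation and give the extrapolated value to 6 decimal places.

With r = 2 the leading error scales as h^2, so the weight is 2^2 = 4.
4·0.6015802551 = 2.4063210204; 2.4063210204 − 0.5992669935 = 1.8070540269
Divide by 2^2 − 1 = 3.
So the Richardson estimate is 0.6023513423.
Gap between inputs: 2.313e-03; correction applied: +0.0007710872.

0.602351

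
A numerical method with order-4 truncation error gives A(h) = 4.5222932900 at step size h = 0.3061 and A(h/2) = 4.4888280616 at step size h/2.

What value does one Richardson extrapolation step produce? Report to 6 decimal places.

4.486597

r = 4: numerator weight 16, denominator 15.
2^4 × A(h/2) = 71.8212489856; minus A(h) gives 67.2989556956.
(16 × 4.4888280616 − 4.5222932900)/(16 − 1) = 4.4865970464
Shift from A(h/2): −0.0022310152.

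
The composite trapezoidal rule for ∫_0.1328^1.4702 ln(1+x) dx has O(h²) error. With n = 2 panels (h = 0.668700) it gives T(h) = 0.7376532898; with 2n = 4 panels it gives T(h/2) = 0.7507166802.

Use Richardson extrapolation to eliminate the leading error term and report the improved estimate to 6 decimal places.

0.755071

r = 2, so 2^r = 4.
Top: 4(0.7507166802) − (0.7376532898) = 2.2652134310
2.2652134310 ÷ 3 = 0.7550711437
Gap between inputs: 1.306e-02; correction applied: +0.0043544635.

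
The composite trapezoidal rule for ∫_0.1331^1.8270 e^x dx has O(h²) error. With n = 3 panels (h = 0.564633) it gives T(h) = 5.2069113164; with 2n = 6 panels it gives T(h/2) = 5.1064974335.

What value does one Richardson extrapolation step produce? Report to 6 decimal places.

5.073026

With r = 2 the leading error scales as h^2, so the weight is 2^2 = 4.
Weighted: 20.4259897340 − 5.2069113164 = 15.2190784176
15.2190784176 ÷ 3 = 5.0730261392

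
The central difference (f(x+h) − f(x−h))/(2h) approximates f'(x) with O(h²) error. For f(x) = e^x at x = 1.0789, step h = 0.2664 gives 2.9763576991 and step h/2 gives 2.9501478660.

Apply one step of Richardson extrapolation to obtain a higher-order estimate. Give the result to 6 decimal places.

2.941411

The method has order 2: 2^2 = 4.
Numerator 4×A(h/2) − A(h) = 4×2.9501478660 − 2.9763576991 = 8.8242337649
Divide by 2^2 − 1 = 3.
R = 8.8242337649/3 = 2.9414112550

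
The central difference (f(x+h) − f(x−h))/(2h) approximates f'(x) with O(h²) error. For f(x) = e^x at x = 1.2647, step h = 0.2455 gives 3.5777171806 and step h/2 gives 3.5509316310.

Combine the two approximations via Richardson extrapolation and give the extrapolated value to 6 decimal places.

3.542003

Error is O(h^2); halving h shrinks it by 2^2 = 4.
Top: 4(3.5509316310) − (3.5777171806) = 10.6260093434
R = 10.6260093434/3 = 3.5420031145
Gap between inputs: 2.679e-02; correction applied: −0.0089285165.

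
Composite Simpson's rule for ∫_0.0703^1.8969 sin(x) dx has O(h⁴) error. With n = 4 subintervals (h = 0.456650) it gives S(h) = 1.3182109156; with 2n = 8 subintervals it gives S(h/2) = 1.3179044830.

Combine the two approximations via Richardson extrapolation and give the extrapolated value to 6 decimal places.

1.317884

r = 4, so 2^r = 16.
Top: 16(1.3179044830) − (1.3182109156) = 19.7682608124
Divide by 2^4 − 1 = 15.
R = 19.7682608124/15 = 1.3178840542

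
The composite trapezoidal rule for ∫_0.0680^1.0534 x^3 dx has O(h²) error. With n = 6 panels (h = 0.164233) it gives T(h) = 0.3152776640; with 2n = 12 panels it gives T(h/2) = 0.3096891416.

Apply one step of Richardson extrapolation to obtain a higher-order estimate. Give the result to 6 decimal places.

0.307826

Error is O(h^2); halving h shrinks it by 2^2 = 4.
2^2·A(h/2) = 1.2387565664; minus A(h) gives 0.9234789024.
Divide by 2^2 − 1 = 3.
Result: 0.3078263008
Shift from A(h/2): −0.0018628408.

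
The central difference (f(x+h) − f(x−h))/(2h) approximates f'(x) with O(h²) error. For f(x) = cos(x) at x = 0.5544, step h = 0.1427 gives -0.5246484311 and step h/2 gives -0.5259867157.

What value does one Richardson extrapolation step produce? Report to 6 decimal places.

-0.526433

Error is O(h^2); halving h shrinks it by 2^2 = 4.
A(h/2) − A(h) = -0.5259867157 − (-0.5246484311) = -0.0013382846
Divide by 2^2 − 1 = 3: (-0.0013382846)/3 = -0.0004460949
R = -0.5259867157 − 0.0004460949 = -0.5264328106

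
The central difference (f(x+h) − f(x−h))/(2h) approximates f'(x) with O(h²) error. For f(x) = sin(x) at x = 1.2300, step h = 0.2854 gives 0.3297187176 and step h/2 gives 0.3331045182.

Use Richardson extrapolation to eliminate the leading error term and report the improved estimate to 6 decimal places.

Error is O(h^2); halving h shrinks it by 2^2 = 4.
4 × 0.3331045182 − 0.3297187176 = 1.0026993552
1.0026993552 ÷ 3 = 0.3342331184
Correction |R − A(h/2)| = 1.129e-03; gap |A(h/2) − A(h)| = 3.386e-03.

0.334233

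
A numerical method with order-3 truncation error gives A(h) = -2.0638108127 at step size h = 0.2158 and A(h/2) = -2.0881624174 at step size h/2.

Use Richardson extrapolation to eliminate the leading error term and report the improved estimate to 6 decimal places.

r = 3: numerator weight 8, denominator 7.
Numerator 8·A(h/2) − A(h) = 8·(-2.0881624174) − (-2.0638108127) = -14.6414885265
R = (-14.6414885265)/7 = -2.0916412181

-2.091641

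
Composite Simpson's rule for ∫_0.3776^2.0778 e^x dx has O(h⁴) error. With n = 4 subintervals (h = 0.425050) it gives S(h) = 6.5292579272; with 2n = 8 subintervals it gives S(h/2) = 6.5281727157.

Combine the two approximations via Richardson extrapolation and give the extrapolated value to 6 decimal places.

Leading term ∝ h^4; use weight 16 = 2^4.
16 × 6.5281727157 − 6.5292579272 = 97.9215055240
R = 97.9215055240/15 = 6.5281003683

6.528100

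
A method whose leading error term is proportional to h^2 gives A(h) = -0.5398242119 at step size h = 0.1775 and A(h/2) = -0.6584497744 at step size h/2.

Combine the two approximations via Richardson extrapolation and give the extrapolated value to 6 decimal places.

-0.697992

Method order is 2; weight 2^2 = 4.
4*(-0.6584497744) − (-0.5398242119) = -2.0939748857
Denominator 4 − 1 = 3.
Result: -0.6979916286
Correction |R − A(h/2)| = 3.954e-02; gap |A(h/2) − A(h)| = 1.186e-01.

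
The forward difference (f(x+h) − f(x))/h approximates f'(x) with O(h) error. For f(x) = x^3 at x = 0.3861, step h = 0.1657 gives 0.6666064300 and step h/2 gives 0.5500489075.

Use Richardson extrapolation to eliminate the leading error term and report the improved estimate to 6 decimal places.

0.433491

r = 1, so 2^r = 2.
2 × 0.5500489075 = 1.1000978150; subtract 0.6666064300 → 0.4334913850
Denominator 2 − 1 = 1.
R = 0.4334913850/1 = 0.4334913850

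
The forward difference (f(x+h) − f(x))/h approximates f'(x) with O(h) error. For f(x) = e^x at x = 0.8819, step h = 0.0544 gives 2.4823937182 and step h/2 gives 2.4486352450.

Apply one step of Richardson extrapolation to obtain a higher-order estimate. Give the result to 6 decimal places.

r = 1, so 2^r = 2.
2·2.4486352450 = 4.8972704900; 4.8972704900 − 2.4823937182 = 2.4148767718
(2·2.4486352450 − 2.4823937182)/(2 − 1) = 2.4148767718
Correction |R − A(h/2)| = 3.376e-02; gap |A(h/2) − A(h)| = 3.376e-02.

2.414877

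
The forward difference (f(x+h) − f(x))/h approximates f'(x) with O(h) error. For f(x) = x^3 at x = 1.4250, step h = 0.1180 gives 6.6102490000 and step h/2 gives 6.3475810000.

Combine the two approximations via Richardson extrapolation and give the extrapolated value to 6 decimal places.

With r = 1 the leading error scales as h^1, so the weight is 2^1 = 2.
Numerator 2×A(h/2) − A(h) = 2×6.3475810000 − 6.6102490000 = 6.0849130000
(2×6.3475810000 − 6.6102490000)/(2 − 1) = 6.0849130000
Shift from A(h/2): −0.2626680000.

6.084913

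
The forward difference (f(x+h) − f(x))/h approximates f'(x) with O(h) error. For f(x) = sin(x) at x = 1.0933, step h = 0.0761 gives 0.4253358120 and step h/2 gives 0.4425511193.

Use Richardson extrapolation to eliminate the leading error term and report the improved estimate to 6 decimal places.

0.459766

The method has order 1: 2^1 = 2.
Top: 2(0.4425511193) − (0.4253358120) = 0.4597664266
Divide by 2^1 − 1 = 1.
R = 0.4597664266/1 = 0.4597664266
Shift from A(h/2): +0.0172153073.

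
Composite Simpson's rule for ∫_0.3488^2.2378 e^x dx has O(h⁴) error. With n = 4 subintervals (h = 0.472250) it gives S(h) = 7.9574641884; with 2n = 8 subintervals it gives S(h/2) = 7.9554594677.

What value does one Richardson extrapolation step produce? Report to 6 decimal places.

With r = 4 the leading error scales as h^4, so the weight is 2^4 = 16.
16×7.9554594677 = 127.2873514832; 127.2873514832 − 7.9574641884 = 119.3298872948
(16×7.9554594677 − 7.9574641884)/(16 − 1) = 7.9553258197
Correction |R − A(h/2)| = 1.336e-04; gap |A(h/2) − A(h)| = 2.005e-03.

7.955326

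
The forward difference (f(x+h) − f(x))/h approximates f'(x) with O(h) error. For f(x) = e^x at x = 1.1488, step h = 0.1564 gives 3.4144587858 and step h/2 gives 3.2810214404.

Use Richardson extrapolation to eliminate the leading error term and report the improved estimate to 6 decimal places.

r = 1, so 2^r = 2.
Difference of the inputs: 3.2810214404 − 3.4144587858 = -0.1334373454
Divide by 2^1 − 1 = 1: (-0.1334373454)/1 = -0.1334373454
R = 3.2810214404 − 0.1334373454 = 3.1475840950

3.147584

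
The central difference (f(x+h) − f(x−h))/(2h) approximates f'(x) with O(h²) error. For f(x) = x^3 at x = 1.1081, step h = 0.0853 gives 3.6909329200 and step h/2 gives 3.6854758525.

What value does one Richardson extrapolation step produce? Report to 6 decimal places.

3.683657

r = 2, so 2^r = 4.
4 × 3.6854758525 = 14.7419034100; subtract 3.6909329200 → 11.0509704900
R = 11.0509704900/3 = 3.6836568300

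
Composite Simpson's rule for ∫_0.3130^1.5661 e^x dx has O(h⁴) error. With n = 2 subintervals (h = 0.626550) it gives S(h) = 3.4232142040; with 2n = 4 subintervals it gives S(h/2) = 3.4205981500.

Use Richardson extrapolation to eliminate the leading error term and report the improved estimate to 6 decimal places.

3.420424

Order 4 gives 2^r = 16 and 2^r − 1 = 15.
A(h/2) − A(h) = 3.4205981500 − 3.4232142040 = -0.0026160540
Correction (A(h/2) − A(h))/(16 − 1) = (-0.0026160540)/15 = -0.0001744036
R = 3.4205981500 − 0.0001744036 = 3.4204237464
Correction |R − A(h/2)| = 1.744e-04; gap |A(h/2) − A(h)| = 2.616e-03.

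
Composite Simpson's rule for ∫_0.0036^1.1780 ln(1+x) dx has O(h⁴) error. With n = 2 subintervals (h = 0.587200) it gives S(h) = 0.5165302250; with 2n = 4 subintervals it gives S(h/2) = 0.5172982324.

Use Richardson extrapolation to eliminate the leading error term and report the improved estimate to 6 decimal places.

The method has order 4: 2^4 = 16.
A(h/2) − A(h) = 0.5172982324 − 0.5165302250 = 0.0007680074
Divide by 2^4 − 1 = 15: 0.0007680074/15 = 0.0000512005
R = 0.5172982324 + 0.0000512005 = 0.5173494329

0.517349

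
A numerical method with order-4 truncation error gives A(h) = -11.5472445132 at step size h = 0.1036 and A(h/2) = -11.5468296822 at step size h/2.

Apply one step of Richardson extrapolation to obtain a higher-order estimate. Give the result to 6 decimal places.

Error is O(h^4); halving h shrinks it by 2^4 = 16.
Weighted: (-184.7492749152) − (-11.5472445132) = -173.2020304020
R = (-173.2020304020)/15 = -11.5468020268

-11.546802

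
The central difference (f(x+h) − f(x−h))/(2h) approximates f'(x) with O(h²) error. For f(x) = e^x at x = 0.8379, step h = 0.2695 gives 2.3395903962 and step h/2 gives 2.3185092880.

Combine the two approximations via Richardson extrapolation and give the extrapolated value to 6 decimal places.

With r = 2 the leading error scales as h^2, so the weight is 2^2 = 4.
Weighted: 9.2740371520 − 2.3395903962 = 6.9344467558
Divide by 2^2 − 1 = 3.
R = 6.9344467558/3 = 2.3114822519
Correction |R − A(h/2)| = 7.027e-03; gap |A(h/2) − A(h)| = 2.108e-02.

2.311482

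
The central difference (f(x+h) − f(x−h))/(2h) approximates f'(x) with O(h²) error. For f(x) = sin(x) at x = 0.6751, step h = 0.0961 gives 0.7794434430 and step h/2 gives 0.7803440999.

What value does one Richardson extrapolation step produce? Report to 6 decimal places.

With r = 2 the leading error scales as h^2, so the weight is 2^2 = 4.
4*0.7803440999 − 0.7794434430 = 2.3419329566
Divide by 2^2 − 1 = 3.
(4*0.7803440999 − 0.7794434430)/(4 − 1) = 0.7806443189
Shift from A(h/2): +0.0003002190.

0.780644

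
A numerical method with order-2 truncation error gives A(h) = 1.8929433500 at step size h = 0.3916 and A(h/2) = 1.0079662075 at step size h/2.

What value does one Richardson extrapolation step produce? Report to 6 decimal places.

Leading term ∝ h^2; use weight 4 = 2^2.
4×1.0079662075 − 1.8929433500 = 2.1389214800
(4×1.0079662075 − 1.8929433500)/(4 − 1) = 0.7129738267

0.712974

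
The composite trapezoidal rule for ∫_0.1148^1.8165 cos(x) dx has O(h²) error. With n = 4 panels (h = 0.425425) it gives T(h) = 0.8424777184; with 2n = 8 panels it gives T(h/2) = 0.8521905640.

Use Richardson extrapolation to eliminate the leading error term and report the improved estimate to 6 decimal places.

Error is O(h^2); halving h shrinks it by 2^2 = 4.
4·0.8521905640 = 3.4087622560; 3.4087622560 − 0.8424777184 = 2.5662845376
Denominator 4 − 1 = 3.
Extrapolated: 2.5662845376 / 3 = 0.8554281792
Gap between inputs: 9.713e-03; correction applied: +0.0032376152.

0.855428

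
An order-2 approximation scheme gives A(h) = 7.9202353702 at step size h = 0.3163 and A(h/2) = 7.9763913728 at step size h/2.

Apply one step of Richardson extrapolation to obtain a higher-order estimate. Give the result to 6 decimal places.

7.995110

r = 2: numerator weight 4, denominator 3.
4 × 7.9763913728 = 31.9055654912; 31.9055654912 − 7.9202353702 = 23.9853301210
Extrapolated: 23.9853301210 / 3 = 7.9951100403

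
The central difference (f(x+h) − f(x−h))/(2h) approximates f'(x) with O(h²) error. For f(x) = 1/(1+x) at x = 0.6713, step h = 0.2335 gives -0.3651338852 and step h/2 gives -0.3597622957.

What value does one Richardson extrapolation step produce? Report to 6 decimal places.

-0.357972

r = 2, so 2^r = 4.
4*(-0.3597622957) − (-0.3651338852) = -1.0739152976
Extrapolated: (-1.0739152976) / 3 = -0.3579717659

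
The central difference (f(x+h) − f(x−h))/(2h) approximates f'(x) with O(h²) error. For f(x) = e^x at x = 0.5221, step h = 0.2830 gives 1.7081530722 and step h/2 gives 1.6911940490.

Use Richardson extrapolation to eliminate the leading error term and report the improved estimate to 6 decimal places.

r = 2, so 2^r = 4.
Numerator 4 × A(h/2) − A(h) = 4 × 1.6911940490 − 1.7081530722 = 5.0566231238
Extrapolated: 5.0566231238 / 3 = 1.6855410413
Shift from A(h/2): −0.0056530077.

1.685541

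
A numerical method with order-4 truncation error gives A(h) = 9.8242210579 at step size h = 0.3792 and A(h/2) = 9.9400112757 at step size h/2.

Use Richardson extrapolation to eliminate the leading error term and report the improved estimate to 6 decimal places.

With r = 4 the leading error scales as h^4, so the weight is 2^4 = 16.
Difference of the inputs: 9.9400112757 − 9.8242210579 = 0.1157902178
Correction (A(h/2) − A(h))/(16 − 1) = 0.1157902178/15 = 0.0077193479
R = A(h/2) + (A(h/2) − A(h))/15 = 9.9400112757 + 0.0077193479 = 9.9477306236
Shift from A(h/2): +0.0077193479.

9.947731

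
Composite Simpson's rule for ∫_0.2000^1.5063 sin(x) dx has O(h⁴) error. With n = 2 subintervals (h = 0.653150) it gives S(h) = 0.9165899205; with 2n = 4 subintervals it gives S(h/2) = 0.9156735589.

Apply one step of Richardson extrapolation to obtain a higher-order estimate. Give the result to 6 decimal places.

Error is O(h^4); halving h shrinks it by 2^4 = 16.
Top: 16(0.9156735589) − (0.9165899205) = 13.7341870219
13.7341870219 ÷ 15 = 0.9156124681

0.915612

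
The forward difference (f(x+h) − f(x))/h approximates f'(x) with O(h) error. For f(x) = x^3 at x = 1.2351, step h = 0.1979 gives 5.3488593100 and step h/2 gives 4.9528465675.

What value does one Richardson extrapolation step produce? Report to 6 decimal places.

Order 1 gives 2^r = 2 and 2^r − 1 = 1.
Weighted: 9.9056931350 − 5.3488593100 = 4.5568338250
R = 4.5568338250/1 = 4.5568338250
Correction |R − A(h/2)| = 3.960e-01; gap |A(h/2) − A(h)| = 3.960e-01.

4.556834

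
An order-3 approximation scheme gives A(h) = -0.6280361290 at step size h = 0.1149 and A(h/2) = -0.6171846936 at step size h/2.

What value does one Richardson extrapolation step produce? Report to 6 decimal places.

-0.615634

Error is O(h^3); halving h shrinks it by 2^3 = 8.
8*(-0.6171846936) = -4.9374775488; (-4.9374775488) − (-0.6280361290) = -4.3094414198
Extrapolated: (-4.3094414198) / 7 = -0.6156344885
Correction |R − A(h/2)| = 1.550e-03; gap |A(h/2) − A(h)| = 1.085e-02.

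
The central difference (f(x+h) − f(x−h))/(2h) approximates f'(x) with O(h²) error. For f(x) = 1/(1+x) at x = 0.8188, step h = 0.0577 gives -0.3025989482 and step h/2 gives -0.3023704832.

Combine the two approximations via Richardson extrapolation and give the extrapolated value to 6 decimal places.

r = 2, so 2^r = 4.
Weighted: (-1.2094819328) − (-0.3025989482) = -0.9068829846
Divide by 2^2 − 1 = 3.
(-0.9068829846) ÷ 3 = -0.3022943282

-0.302294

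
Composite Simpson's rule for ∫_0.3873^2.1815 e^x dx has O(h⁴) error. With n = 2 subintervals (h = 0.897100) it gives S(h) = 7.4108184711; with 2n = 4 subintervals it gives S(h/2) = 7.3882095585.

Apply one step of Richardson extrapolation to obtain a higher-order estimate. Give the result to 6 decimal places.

Method order is 4; weight 2^4 = 16.
Difference of the inputs: 7.3882095585 − 7.4108184711 = -0.0226089126
Divide by 2^4 − 1 = 15: (-0.0226089126)/15 = -0.0015072608
R = A(h/2) + (A(h/2) − A(h))/15 = 7.3882095585 − 0.0015072608 = 7.3867022977

7.386702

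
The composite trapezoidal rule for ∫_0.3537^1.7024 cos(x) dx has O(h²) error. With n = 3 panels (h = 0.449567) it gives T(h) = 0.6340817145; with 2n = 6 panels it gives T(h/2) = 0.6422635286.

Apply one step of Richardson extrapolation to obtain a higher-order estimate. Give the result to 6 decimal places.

The method has order 2: 2^2 = 4.
2^2*A(h/2) = 2.5690541144; minus A(h) gives 1.9349723999.
Divide by 2^2 − 1 = 3.
R = 1.9349723999/3 = 0.6449908000
Gap between inputs: 8.182e-03; correction applied: +0.0027272714.

0.644991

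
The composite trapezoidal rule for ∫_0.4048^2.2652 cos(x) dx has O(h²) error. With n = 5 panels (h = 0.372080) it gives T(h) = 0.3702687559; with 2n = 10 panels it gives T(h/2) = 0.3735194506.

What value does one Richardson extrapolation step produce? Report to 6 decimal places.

0.374603

r = 2: numerator weight 4, denominator 3.
2^2*A(h/2) = 1.4940778024; minus A(h) gives 1.1238090465.
(4*0.3735194506 − 0.3702687559)/(4 − 1) = 0.3746030155
Gap between inputs: 3.251e-03; correction applied: +0.0010835649.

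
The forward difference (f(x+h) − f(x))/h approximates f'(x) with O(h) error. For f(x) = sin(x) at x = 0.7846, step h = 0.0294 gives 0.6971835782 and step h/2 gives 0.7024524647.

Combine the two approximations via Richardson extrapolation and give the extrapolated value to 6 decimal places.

Method order is 1; weight 2^1 = 2.
Numerator 2×A(h/2) − A(h) = 2×0.7024524647 − 0.6971835782 = 0.7077213512
(2×0.7024524647 − 0.6971835782)/(2 − 1) = 0.7077213512
Correction |R − A(h/2)| = 5.269e-03; gap |A(h/2) − A(h)| = 5.269e-03.

0.707721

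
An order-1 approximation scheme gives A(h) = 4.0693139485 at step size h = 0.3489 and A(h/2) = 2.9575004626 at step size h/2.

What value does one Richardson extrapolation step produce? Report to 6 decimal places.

1.845687

Method order is 1; weight 2^1 = 2.
Numerator 2 × A(h/2) − A(h) = 2 × 2.9575004626 − 4.0693139485 = 1.8456869767
1.8456869767 ÷ 1 = 1.8456869767
Correction |R − A(h/2)| = 1.112e+00; gap |A(h/2) − A(h)| = 1.112e+00.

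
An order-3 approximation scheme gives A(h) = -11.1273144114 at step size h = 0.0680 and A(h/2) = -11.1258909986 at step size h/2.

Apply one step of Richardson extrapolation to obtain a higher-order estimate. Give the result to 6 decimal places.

-11.125688

Method order is 3; weight 2^3 = 8.
A(h/2) − A(h) = -11.1258909986 − (-11.1273144114) = 0.0014234128
Divide by 2^3 − 1 = 7: 0.0014234128/7 = 0.0002033447
R = A(h/2) + (A(h/2) − A(h))/7 = -11.1258909986 + 0.0002033447 = -11.1256876539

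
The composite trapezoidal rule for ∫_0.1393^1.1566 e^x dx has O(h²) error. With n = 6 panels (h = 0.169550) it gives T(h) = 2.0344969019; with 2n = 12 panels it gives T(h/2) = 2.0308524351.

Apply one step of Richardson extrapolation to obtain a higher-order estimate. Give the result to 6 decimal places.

2.029638

Error is O(h^2); halving h shrinks it by 2^2 = 4.
4·2.0308524351 = 8.1234097404; subtract 2.0344969019 → 6.0889128385
Divide by 2^2 − 1 = 3.
R = 6.0889128385/3 = 2.0296376128
Correction |R − A(h/2)| = 1.215e-03; gap |A(h/2) − A(h)| = 3.644e-03.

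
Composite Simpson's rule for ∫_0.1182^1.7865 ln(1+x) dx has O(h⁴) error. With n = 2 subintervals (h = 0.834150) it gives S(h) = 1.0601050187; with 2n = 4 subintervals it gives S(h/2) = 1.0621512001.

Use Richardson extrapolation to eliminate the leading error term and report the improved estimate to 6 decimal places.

The method has order 4: 2^4 = 16.
2^4 × A(h/2) = 16.9944192016; minus A(h) gives 15.9343141829.
(16 × 1.0621512001 − 1.0601050187)/(16 − 1) = 1.0622876122

1.062288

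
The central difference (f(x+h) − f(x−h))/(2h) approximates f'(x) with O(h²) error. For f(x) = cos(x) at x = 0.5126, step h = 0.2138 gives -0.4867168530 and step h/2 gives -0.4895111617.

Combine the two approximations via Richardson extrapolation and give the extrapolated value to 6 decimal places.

-0.490443

Method order is 2; weight 2^2 = 4.
Numerator 4*A(h/2) − A(h) = 4*(-0.4895111617) − (-0.4867168530) = -1.4713277938
(-1.4713277938) ÷ 3 = -0.4904425979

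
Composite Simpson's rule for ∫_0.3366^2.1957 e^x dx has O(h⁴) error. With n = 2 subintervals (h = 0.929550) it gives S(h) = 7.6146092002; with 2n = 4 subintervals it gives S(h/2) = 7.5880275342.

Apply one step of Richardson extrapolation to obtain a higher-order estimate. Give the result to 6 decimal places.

7.586255

The method has order 4: 2^4 = 16.
2^4 × A(h/2) = 121.4084405472; minus A(h) gives 113.7938313470.
Denominator 16 − 1 = 15.
Extrapolated: 113.7938313470 / 15 = 7.5862554231
Gap between inputs: 2.658e-02; correction applied: −0.0017721111.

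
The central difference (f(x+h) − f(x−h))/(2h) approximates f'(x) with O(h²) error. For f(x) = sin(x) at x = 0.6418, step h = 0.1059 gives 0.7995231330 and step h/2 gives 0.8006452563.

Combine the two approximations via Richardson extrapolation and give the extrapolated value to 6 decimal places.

0.801019

The method has order 2: 2^2 = 4.
Top: 4(0.8006452563) − (0.7995231330) = 2.4030578922
2.4030578922 ÷ 3 = 0.8010192974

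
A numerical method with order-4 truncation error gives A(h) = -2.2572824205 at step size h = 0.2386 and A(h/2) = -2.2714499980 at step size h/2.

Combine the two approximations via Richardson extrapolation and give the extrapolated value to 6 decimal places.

Order 4 gives 2^r = 16 and 2^r − 1 = 15.
Numerator 16×A(h/2) − A(h) = 16×(-2.2714499980) − (-2.2572824205) = -34.0859175475
(16×(-2.2714499980) − (-2.2572824205))/(16 − 1) = -2.2723945032
Gap between inputs: 1.417e-02; correction applied: −0.0009445052.

-2.272395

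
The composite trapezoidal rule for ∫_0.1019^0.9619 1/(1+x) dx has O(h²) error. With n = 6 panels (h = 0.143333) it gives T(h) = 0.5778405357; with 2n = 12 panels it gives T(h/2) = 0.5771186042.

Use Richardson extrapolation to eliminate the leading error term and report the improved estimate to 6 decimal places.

0.576878

Method order is 2; weight 2^2 = 4.
Numerator 4 × A(h/2) − A(h) = 4 × 0.5771186042 − 0.5778405357 = 1.7306338811
Extrapolated: 1.7306338811 / 3 = 0.5768779604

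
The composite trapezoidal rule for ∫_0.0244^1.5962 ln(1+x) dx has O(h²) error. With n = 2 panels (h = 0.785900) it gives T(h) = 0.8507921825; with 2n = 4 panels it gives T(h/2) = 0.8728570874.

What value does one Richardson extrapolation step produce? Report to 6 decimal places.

0.880212

Error is O(h^2); halving h shrinks it by 2^2 = 4.
4×0.8728570874 − 0.8507921825 = 2.6406361671
R = 2.6406361671/3 = 0.8802120557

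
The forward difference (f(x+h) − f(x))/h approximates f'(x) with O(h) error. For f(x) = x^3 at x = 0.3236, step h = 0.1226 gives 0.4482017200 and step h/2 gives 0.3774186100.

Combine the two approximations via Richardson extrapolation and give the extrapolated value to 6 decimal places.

0.306635

The method has order 1: 2^1 = 2.
A(h/2) − A(h) = 0.3774186100 − 0.4482017200 = -0.0707831100
Correction (A(h/2) − A(h))/(2 − 1) = (-0.0707831100)/1 = -0.0707831100
R = 0.3774186100 − 0.0707831100 = 0.3066355000
Correction |R − A(h/2)| = 7.078e-02; gap |A(h/2) − A(h)| = 7.078e-02.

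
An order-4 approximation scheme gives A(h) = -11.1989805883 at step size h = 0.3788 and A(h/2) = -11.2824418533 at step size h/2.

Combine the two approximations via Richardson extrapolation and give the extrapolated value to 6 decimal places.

-11.288006

With r = 4 the leading error scales as h^4, so the weight is 2^4 = 16.
2^4·A(h/2) = -180.5190696528; minus A(h) gives -169.3200890645.
Extrapolated: (-169.3200890645) / 15 = -11.2880059376
Correction |R − A(h/2)| = 5.564e-03; gap |A(h/2) − A(h)| = 8.346e-02.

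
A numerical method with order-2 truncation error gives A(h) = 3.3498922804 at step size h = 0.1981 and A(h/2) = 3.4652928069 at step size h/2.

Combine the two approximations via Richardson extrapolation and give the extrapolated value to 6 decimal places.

The method has order 2: 2^2 = 4.
Top: 4(3.4652928069) − (3.3498922804) = 10.5112789472
R = 10.5112789472/3 = 3.5037596491

3.503760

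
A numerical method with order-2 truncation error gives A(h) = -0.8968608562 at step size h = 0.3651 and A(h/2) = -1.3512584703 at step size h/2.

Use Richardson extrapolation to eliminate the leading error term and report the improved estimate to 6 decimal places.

-1.502724

Order 2 gives 2^r = 4 and 2^r − 1 = 3.
4 × (-1.3512584703) = -5.4050338812; (-5.4050338812) − (-0.8968608562) = -4.5081730250
Denominator 4 − 1 = 3.
(4 × (-1.3512584703) − (-0.8968608562))/(4 − 1) = -1.5027243417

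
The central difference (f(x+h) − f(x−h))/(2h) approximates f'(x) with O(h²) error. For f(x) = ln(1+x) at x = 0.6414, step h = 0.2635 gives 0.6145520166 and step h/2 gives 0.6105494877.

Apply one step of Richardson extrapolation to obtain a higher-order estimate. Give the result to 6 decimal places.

r = 2, so 2^r = 4.
Difference of the inputs: 0.6105494877 − 0.6145520166 = -0.0040025289
Divide by 2^2 − 1 = 3: (-0.0040025289)/3 = -0.0013341763
R = 0.6105494877 − 0.0013341763 = 0.6092153114
Shift from A(h/2): −0.0013341763.

0.609215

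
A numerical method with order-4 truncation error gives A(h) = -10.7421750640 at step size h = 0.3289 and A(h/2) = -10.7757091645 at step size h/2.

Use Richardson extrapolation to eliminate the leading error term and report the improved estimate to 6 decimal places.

-10.777945

Order 4 gives 2^r = 16 and 2^r − 1 = 15.
Numerator 16·A(h/2) − A(h) = 16·(-10.7757091645) − (-10.7421750640) = -161.6691715680
(-161.6691715680) ÷ 15 = -10.7779447712
Gap between inputs: 3.353e-02; correction applied: −0.0022356067.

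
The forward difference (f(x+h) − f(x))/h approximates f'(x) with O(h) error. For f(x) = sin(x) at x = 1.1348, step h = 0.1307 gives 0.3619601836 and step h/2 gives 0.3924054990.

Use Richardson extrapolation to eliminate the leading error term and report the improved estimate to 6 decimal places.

Leading term ∝ h^1; use weight 2 = 2^1.
Numerator 2 × A(h/2) − A(h) = 2 × 0.3924054990 − 0.3619601836 = 0.4228508144
0.4228508144 ÷ 1 = 0.4228508144
Gap between inputs: 3.045e-02; correction applied: +0.0304453154.

0.422851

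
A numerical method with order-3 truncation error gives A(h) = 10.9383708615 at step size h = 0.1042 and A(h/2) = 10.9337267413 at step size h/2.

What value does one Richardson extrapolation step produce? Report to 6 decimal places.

10.933063

Method order is 3; weight 2^3 = 8.
8×10.9337267413 = 87.4698139304; subtract 10.9383708615 → 76.5314430689
Denominator 8 − 1 = 7.
76.5314430689 ÷ 7 = 10.9330632956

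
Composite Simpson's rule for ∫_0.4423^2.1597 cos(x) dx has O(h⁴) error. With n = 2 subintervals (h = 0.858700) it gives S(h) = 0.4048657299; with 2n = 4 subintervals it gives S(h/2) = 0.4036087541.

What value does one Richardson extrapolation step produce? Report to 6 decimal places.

r = 4: numerator weight 16, denominator 15.
16 × 0.4036087541 = 6.4577400656; subtract 0.4048657299 → 6.0528743357
6.0528743357 ÷ 15 = 0.4035249557

0.403525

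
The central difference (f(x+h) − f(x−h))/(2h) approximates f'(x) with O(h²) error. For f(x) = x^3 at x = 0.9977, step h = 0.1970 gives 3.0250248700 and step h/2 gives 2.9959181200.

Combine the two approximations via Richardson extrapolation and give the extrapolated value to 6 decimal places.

2.986216

Order 2 gives 2^r = 4 and 2^r − 1 = 3.
2^2*A(h/2) = 11.9836724800; minus A(h) gives 8.9586476100.
Divide by 2^2 − 1 = 3.
R = 8.9586476100/3 = 2.9862158700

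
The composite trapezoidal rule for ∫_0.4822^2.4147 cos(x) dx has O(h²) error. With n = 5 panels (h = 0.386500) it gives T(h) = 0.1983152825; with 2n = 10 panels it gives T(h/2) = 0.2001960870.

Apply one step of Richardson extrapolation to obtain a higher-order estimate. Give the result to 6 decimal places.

0.200823

The method has order 2: 2^2 = 4.
Weighted: 0.8007843480 − 0.1983152825 = 0.6024690655
Divide by 2^2 − 1 = 3.
(4 × 0.2001960870 − 0.1983152825)/(4 − 1) = 0.2008230218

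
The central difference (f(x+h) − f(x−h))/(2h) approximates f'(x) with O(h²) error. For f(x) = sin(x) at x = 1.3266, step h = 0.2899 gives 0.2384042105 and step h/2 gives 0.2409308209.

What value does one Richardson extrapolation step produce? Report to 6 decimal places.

r = 2: numerator weight 4, denominator 3.
Difference of the inputs: 0.2409308209 − 0.2384042105 = 0.0025266104
Correction (A(h/2) − A(h))/(4 − 1) = 0.0025266104/3 = 0.0008422035
R = 0.2409308209 + 0.0008422035 = 0.2417730244
Gap between inputs: 2.527e-03; correction applied: +0.0008422035.

0.241773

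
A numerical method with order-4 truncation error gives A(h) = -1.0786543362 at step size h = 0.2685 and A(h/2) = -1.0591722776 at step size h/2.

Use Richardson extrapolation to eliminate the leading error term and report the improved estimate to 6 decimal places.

Error is O(h^4); halving h shrinks it by 2^4 = 16.
Numerator 16·A(h/2) − A(h) = 16·(-1.0591722776) − (-1.0786543362) = -15.8681021054
Divide by 2^4 − 1 = 15.
So the Richardson estimate is -1.0578734737.

-1.057873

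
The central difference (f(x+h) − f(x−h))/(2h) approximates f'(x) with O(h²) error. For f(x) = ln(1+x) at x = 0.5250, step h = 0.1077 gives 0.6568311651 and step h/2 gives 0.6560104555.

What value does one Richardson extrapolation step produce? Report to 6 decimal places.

r = 2, so 2^r = 4.
Weighted: 2.6240418220 − 0.6568311651 = 1.9672106569
Divide by 2^2 − 1 = 3.
1.9672106569 ÷ 3 = 0.6557368856
Gap between inputs: 8.207e-04; correction applied: −0.0002735699.

0.655737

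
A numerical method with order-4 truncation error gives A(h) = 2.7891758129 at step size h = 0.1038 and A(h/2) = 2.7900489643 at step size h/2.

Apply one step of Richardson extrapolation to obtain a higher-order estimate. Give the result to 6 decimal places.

The method has order 4: 2^4 = 16.
Numerator 16×A(h/2) − A(h) = 16×2.7900489643 − 2.7891758129 = 41.8516076159
Divide by 2^4 − 1 = 15.
So the Richardson estimate is 2.7901071744.

2.790107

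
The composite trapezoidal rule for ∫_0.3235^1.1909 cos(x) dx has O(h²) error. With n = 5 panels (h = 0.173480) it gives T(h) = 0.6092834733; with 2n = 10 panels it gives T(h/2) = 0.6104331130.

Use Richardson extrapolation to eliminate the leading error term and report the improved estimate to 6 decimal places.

Method order is 2; weight 2^2 = 4.
Top: 4(0.6104331130) − (0.6092834733) = 1.8324489787
Divide by 2^2 − 1 = 3.
Result: 0.6108163262
Shift from A(h/2): +0.0003832132.

0.610816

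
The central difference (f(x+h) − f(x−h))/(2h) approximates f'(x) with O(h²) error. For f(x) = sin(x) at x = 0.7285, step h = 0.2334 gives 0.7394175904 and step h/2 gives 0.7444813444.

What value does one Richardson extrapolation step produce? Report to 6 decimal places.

r = 2: numerator weight 4, denominator 3.
Top: 4(0.7444813444) − (0.7394175904) = 2.2385077872
2.2385077872 ÷ 3 = 0.7461692624

0.746169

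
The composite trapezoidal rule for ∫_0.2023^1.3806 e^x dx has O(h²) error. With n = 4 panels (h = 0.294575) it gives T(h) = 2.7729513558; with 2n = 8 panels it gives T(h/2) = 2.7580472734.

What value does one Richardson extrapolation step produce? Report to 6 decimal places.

2.753079

Leading term ∝ h^2; use weight 4 = 2^2.
4*2.7580472734 − 2.7729513558 = 8.2592377378
8.2592377378 ÷ 3 = 2.7530792459
Shift from A(h/2): −0.0049680275.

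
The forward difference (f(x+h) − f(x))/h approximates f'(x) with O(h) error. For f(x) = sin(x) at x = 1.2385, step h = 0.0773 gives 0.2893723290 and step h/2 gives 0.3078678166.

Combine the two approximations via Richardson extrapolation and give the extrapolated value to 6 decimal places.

0.326363

Error is O(h^1); halving h shrinks it by 2^1 = 2.
A(h/2) − A(h) = 0.3078678166 − 0.2893723290 = 0.0184954876
Correction (A(h/2) − A(h))/(2 − 1) = 0.0184954876/1 = 0.0184954876
R = 0.3078678166 + 0.0184954876 = 0.3263633042
Gap between inputs: 1.850e-02; correction applied: +0.0184954876.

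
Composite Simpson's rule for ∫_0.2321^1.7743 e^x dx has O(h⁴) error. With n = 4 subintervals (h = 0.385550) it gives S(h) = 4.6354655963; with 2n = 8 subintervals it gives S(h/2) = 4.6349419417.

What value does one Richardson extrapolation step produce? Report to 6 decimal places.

4.634907

With r = 4 the leading error scales as h^4, so the weight is 2^4 = 16.
Difference of the inputs: 4.6349419417 − 4.6354655963 = -0.0005236546
Correction (A(h/2) − A(h))/(16 − 1) = (-0.0005236546)/15 = -0.0000349103
R = A(h/2) + (A(h/2) − A(h))/15 = 4.6349419417 − 0.0000349103 = 4.6349070314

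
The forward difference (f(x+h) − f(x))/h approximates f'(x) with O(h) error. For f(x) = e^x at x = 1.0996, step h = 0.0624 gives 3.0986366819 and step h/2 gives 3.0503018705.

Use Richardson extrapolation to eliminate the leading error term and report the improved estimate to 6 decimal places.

3.001967

r = 1, so 2^r = 2.
2^1×A(h/2) = 6.1006037410; minus A(h) gives 3.0019670591.
Divide by 2^1 − 1 = 1.
Extrapolated: 3.0019670591 / 1 = 3.0019670591
Gap between inputs: 4.833e-02; correction applied: −0.0483348114.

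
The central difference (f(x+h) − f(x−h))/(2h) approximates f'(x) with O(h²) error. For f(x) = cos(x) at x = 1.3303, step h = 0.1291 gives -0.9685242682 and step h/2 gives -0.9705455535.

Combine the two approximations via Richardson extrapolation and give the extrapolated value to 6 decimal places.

With r = 2 the leading error scales as h^2, so the weight is 2^2 = 4.
Weighted: (-3.8821822140) − (-0.9685242682) = -2.9136579458
Extrapolated: (-2.9136579458) / 3 = -0.9712193153

-0.971219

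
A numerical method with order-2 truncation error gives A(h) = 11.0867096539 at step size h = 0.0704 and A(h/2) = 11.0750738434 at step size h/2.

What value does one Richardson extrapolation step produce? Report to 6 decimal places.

11.071195

Error is O(h^2); halving h shrinks it by 2^2 = 4.
4 × 11.0750738434 − 11.0867096539 = 33.2135857197
Divide by 2^2 − 1 = 3.
33.2135857197 ÷ 3 = 11.0711952399
Gap between inputs: 1.164e-02; correction applied: −0.0038786035.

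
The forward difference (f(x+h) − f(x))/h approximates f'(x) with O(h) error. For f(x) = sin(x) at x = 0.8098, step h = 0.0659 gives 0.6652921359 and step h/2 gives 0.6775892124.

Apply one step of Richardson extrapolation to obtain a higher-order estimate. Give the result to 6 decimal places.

Method order is 1; weight 2^1 = 2.
2 × 0.6775892124 − 0.6652921359 = 0.6898862889
Divide by 2^1 − 1 = 1.
(2 × 0.6775892124 − 0.6652921359)/(2 − 1) = 0.6898862889

0.689886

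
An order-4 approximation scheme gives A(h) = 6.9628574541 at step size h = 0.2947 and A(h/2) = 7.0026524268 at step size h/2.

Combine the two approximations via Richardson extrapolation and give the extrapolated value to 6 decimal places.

7.005305

Order 4 gives 2^r = 16 and 2^r − 1 = 15.
Top: 16(7.0026524268) − (6.9628574541) = 105.0795813747
105.0795813747 ÷ 15 = 7.0053054250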